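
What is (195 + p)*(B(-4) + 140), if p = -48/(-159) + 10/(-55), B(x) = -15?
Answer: 14219375/583 ≈ 24390.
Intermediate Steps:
p = 70/583 (p = -48*(-1/159) + 10*(-1/55) = 16/53 - 2/11 = 70/583 ≈ 0.12007)
(195 + p)*(B(-4) + 140) = (195 + 70/583)*(-15 + 140) = (113755/583)*125 = 14219375/583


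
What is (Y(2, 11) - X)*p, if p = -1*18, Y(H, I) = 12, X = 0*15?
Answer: -216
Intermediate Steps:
X = 0
p = -18
(Y(2, 11) - X)*p = (12 - 1*0)*(-18) = (12 + 0)*(-18) = 12*(-18) = -216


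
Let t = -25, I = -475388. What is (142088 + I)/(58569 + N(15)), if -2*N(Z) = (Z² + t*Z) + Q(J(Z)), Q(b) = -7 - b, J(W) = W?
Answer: -66660/11731 ≈ -5.6824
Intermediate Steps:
N(Z) = 7/2 + 13*Z - Z²/2 (N(Z) = -((Z² - 25*Z) + (-7 - Z))/2 = -(-7 + Z² - 26*Z)/2 = 7/2 + 13*Z - Z²/2)
(142088 + I)/(58569 + N(15)) = (142088 - 475388)/(58569 + (7/2 + 13*15 - ½*15²)) = -333300/(58569 + (7/2 + 195 - ½*225)) = -333300/(58569 + (7/2 + 195 - 225/2)) = -333300/(58569 + 86) = -333300/58655 = -333300*1/58655 = -66660/11731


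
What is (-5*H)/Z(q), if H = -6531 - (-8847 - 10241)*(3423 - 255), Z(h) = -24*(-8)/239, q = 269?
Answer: -24084927445/64 ≈ -3.7633e+8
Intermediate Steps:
Z(h) = 192/239 (Z(h) = 192*(1/239) = 192/239)
H = 60464253 (H = -6531 - (-19088)*3168 = -6531 - 1*(-60470784) = -6531 + 60470784 = 60464253)
(-5*H)/Z(q) = (-5*60464253)/(192/239) = -302321265*239/192 = -24084927445/64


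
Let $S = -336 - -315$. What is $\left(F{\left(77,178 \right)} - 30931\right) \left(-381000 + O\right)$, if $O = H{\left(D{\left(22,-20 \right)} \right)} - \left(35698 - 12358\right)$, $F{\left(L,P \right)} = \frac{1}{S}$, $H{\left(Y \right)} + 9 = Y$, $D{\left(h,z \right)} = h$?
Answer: $\frac{37518773072}{3} \approx 1.2506 \cdot 10^{10}$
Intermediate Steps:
$H{\left(Y \right)} = -9 + Y$
$S = -21$ ($S = -336 + 315 = -21$)
$F{\left(L,P \right)} = - \frac{1}{21}$ ($F{\left(L,P \right)} = \frac{1}{-21} = - \frac{1}{21}$)
$O = -23327$ ($O = \left(-9 + 22\right) - \left(35698 - 12358\right) = 13 - 23340 = -23327$)
$\left(F{\left(77,178 \right)} - 30931\right) \left(-381000 + O\right) = \left(- \frac{1}{21} - 30931\right) \left(-381000 - 23327\right) = \left(- \frac{649552}{21}\right) \left(-404327\right) = \frac{37518773072}{3}$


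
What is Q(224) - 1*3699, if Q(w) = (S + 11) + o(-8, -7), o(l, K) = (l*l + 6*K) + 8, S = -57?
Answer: -3715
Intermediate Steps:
o(l, K) = 8 + l² + 6*K (o(l, K) = (l² + 6*K) + 8 = 8 + l² + 6*K)
Q(w) = -16 (Q(w) = (-57 + 11) + (8 + (-8)² + 6*(-7)) = -46 + (8 + 64 - 42) = -46 + 30 = -16)
Q(224) - 1*3699 = -16 - 1*3699 = -16 - 3699 = -3715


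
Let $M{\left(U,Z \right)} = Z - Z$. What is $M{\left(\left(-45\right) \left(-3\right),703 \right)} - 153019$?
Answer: $-153019$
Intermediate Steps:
$M{\left(U,Z \right)} = 0$
$M{\left(\left(-45\right) \left(-3\right),703 \right)} - 153019 = 0 - 153019 = -153019$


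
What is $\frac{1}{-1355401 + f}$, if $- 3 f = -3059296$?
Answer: $- \frac{3}{1006907} \approx -2.9794 \cdot 10^{-6}$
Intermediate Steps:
$f = \frac{3059296}{3}$ ($f = \left(- \frac{1}{3}\right) \left(-3059296\right) = \frac{3059296}{3} \approx 1.0198 \cdot 10^{6}$)
$\frac{1}{-1355401 + f} = \frac{1}{-1355401 + \frac{3059296}{3}} = \frac{1}{- \frac{1006907}{3}} = - \frac{3}{1006907}$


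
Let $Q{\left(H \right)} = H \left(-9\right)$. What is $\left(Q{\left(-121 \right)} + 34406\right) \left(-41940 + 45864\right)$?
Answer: $139282380$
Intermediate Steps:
$Q{\left(H \right)} = - 9 H$
$\left(Q{\left(-121 \right)} + 34406\right) \left(-41940 + 45864\right) = \left(\left(-9\right) \left(-121\right) + 34406\right) \left(-41940 + 45864\right) = \left(1089 + 34406\right) 3924 = 35495 \cdot 3924 = 139282380$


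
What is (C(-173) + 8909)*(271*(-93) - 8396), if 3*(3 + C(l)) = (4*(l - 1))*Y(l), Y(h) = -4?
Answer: -330412566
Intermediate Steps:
C(l) = 7/3 - 16*l/3 (C(l) = -3 + ((4*(l - 1))*(-4))/3 = -3 + ((4*(-1 + l))*(-4))/3 = -3 + ((-4 + 4*l)*(-4))/3 = -3 + (16 - 16*l)/3 = -3 + (16/3 - 16*l/3) = 7/3 - 16*l/3)
(C(-173) + 8909)*(271*(-93) - 8396) = ((7/3 - 16/3*(-173)) + 8909)*(271*(-93) - 8396) = ((7/3 + 2768/3) + 8909)*(-25203 - 8396) = (925 + 8909)*(-33599) = 9834*(-33599) = -330412566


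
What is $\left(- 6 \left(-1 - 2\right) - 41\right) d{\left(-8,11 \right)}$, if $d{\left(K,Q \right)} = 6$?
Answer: $-138$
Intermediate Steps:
$\left(- 6 \left(-1 - 2\right) - 41\right) d{\left(-8,11 \right)} = \left(- 6 \left(-1 - 2\right) - 41\right) 6 = \left(\left(-6\right) \left(-3\right) - 41\right) 6 = \left(18 - 41\right) 6 = \left(-23\right) 6 = -138$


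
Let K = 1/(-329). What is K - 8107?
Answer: -2667204/329 ≈ -8107.0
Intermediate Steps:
K = -1/329 ≈ -0.0030395
K - 8107 = -1/329 - 8107 = -2667204/329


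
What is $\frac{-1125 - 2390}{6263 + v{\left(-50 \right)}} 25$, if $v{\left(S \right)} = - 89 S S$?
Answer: $\frac{87875}{216237} \approx 0.40638$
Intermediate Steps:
$v{\left(S \right)} = - 89 S^{2}$
$\frac{-1125 - 2390}{6263 + v{\left(-50 \right)}} 25 = \frac{-1125 - 2390}{6263 - 89 \left(-50\right)^{2}} \cdot 25 = - \frac{3515}{6263 - 222500} \cdot 25 = - \frac{3515}{-216237} \cdot 25 = \left(-3515\right) \left(- \frac{1}{216237}\right) 25 = \frac{3515}{216237} \cdot 25 = \frac{87875}{216237}$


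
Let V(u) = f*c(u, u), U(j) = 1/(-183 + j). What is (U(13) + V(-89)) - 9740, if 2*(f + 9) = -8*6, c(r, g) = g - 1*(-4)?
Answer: -1178951/170 ≈ -6935.0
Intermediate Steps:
c(r, g) = 4 + g (c(r, g) = g + 4 = 4 + g)
f = -33 (f = -9 + (-8*6)/2 = -9 + (1/2)*(-48) = -9 - 24 = -33)
V(u) = -132 - 33*u (V(u) = -33*(4 + u) = -132 - 33*u)
(U(13) + V(-89)) - 9740 = (1/(-183 + 13) + (-132 - 33*(-89))) - 9740 = (1/(-170) + (-132 + 2937)) - 9740 = (-1/170 + 2805) - 9740 = 476849/170 - 9740 = -1178951/170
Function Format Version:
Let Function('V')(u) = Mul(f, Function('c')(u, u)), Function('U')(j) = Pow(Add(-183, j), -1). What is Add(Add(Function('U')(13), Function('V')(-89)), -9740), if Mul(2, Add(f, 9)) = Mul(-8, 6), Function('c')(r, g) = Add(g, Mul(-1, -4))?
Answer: Rational(-1178951, 170) ≈ -6935.0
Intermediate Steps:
Function('c')(r, g) = Add(4, g) (Function('c')(r, g) = Add(g, 4) = Add(4, g))
f = -33 (f = Add(-9, Mul(Rational(1, 2), Mul(-8, 6))) = Add(-9, Mul(Rational(1, 2), -48)) = Add(-9, -24) = -33)
Function('V')(u) = Add(-132, Mul(-33, u)) (Function('V')(u) = Mul(-33, Add(4, u)) = Add(-132, Mul(-33, u)))
Add(Add(Function('U')(13), Function('V')(-89)), -9740) = Add(Add(Pow(Add(-183, 13), -1), Add(-132, Mul(-33, -89))), -9740) = Add(Add(Pow(-170, -1), Add(-132, 2937)), -9740) = Add(Add(Rational(-1, 170), 2805), -9740) = Add(Rational(476849, 170), -9740) = Rational(-1178951, 170)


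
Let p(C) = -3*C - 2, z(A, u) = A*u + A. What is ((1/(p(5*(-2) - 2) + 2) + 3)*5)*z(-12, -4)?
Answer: 545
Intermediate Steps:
z(A, u) = A + A*u
p(C) = -2 - 3*C
((1/(p(5*(-2) - 2) + 2) + 3)*5)*z(-12, -4) = ((1/((-2 - 3*(5*(-2) - 2)) + 2) + 3)*5)*(-12*(1 - 4)) = ((1/((-2 - 3*(-10 - 2)) + 2) + 3)*5)*(-12*(-3)) = ((1/((-2 - 3*(-12)) + 2) + 3)*5)*36 = ((1/((-2 + 36) + 2) + 3)*5)*36 = ((1/(34 + 2) + 3)*5)*36 = ((1/36 + 3)*5)*36 = ((109/36)*5)*36 = (545/36)*36 = 545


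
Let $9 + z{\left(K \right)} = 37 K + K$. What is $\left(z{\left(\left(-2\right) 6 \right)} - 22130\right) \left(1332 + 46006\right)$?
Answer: $-1069602110$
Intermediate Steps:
$z{\left(K \right)} = -9 + 38 K$ ($z{\left(K \right)} = -9 + \left(37 K + K\right) = -9 + 38 K$)
$\left(z{\left(\left(-2\right) 6 \right)} - 22130\right) \left(1332 + 46006\right) = \left(\left(-9 + 38 \left(\left(-2\right) 6\right)\right) - 22130\right) \left(1332 + 46006\right) = \left(\left(-9 + 38 \left(-12\right)\right) - 22130\right) 47338 = \left(\left(-9 - 456\right) - 22130\right) 47338 = \left(-465 - 22130\right) 47338 = \left(-22595\right) 47338 = -1069602110$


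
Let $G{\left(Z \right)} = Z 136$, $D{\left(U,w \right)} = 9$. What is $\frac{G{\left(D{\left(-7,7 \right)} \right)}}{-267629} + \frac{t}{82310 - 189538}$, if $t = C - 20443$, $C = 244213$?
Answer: $- \frac{30009294201}{14348661206} \approx -2.0914$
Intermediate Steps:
$G{\left(Z \right)} = 136 Z$
$t = 223770$ ($t = 244213 - 20443 = 223770$)
$\frac{G{\left(D{\left(-7,7 \right)} \right)}}{-267629} + \frac{t}{82310 - 189538} = \frac{136 \cdot 9}{-267629} + \frac{223770}{82310 - 189538} = 1224 \left(- \frac{1}{267629}\right) + \frac{223770}{82310 - 189538} = - \frac{1224}{267629} + \frac{223770}{-107228} = - \frac{1224}{267629} + 223770 \left(- \frac{1}{107228}\right) = - \frac{1224}{267629} - \frac{111885}{53614} = - \frac{30009294201}{14348661206}$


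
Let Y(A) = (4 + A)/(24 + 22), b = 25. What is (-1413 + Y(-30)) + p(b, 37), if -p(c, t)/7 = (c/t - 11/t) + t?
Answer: -1425607/851 ≈ -1675.2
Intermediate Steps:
Y(A) = 2/23 + A/46 (Y(A) = (4 + A)/46 = (4 + A)*(1/46) = 2/23 + A/46)
p(c, t) = -7*t + 77/t - 7*c/t (p(c, t) = -7*((c/t - 11/t) + t) = -7*((-11/t + c/t) + t) = -7*(t - 11/t + c/t) = -7*t + 77/t - 7*c/t)
(-1413 + Y(-30)) + p(b, 37) = (-1413 + (2/23 + (1/46)*(-30))) + 7*(11 - 1*25 - 1*37²)/37 = (-1413 + (2/23 - 15/23)) + 7*(1/37)*(11 - 25 - 1*1369) = (-1413 - 13/23) + 7*(1/37)*(11 - 25 - 1369) = -32512/23 + 7*(1/37)*(-1383) = -32512/23 - 9681/37 = -1425607/851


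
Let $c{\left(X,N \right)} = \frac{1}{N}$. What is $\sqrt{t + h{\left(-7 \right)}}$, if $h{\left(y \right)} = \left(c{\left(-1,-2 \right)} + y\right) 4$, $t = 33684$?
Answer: $\sqrt{33654} \approx 183.45$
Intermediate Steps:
$h{\left(y \right)} = -2 + 4 y$ ($h{\left(y \right)} = \left(\frac{1}{-2} + y\right) 4 = \left(- \frac{1}{2} + y\right) 4 = -2 + 4 y$)
$\sqrt{t + h{\left(-7 \right)}} = \sqrt{33684 + \left(-2 + 4 \left(-7\right)\right)} = \sqrt{33684 - 30} = \sqrt{33654}$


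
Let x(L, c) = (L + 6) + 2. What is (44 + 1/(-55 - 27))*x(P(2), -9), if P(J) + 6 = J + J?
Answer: 10821/41 ≈ 263.93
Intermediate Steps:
P(J) = -6 + 2*J (P(J) = -6 + (J + J) = -6 + 2*J)
x(L, c) = 8 + L (x(L, c) = (6 + L) + 2 = 8 + L)
(44 + 1/(-55 - 27))*x(P(2), -9) = (44 + 1/(-55 - 27))*(8 + (-6 + 2*2)) = (44 + 1/(-82))*(8 + (-6 + 4)) = (44 - 1/82)*(8 - 2) = (3607/82)*6 = 10821/41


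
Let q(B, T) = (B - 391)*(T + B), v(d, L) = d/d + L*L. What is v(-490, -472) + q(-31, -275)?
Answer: 351917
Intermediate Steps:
v(d, L) = 1 + L²
q(B, T) = (-391 + B)*(B + T)
v(-490, -472) + q(-31, -275) = (1 + (-472)²) + ((-31)² - 391*(-31) - 391*(-275) - 31*(-275)) = (1 + 222784) + (961 + 12121 + 107525 + 8525) = 222785 + 129132 = 351917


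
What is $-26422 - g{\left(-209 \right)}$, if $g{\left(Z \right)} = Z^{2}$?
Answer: $-70103$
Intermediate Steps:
$-26422 - g{\left(-209 \right)} = -26422 - \left(-209\right)^{2} = -26422 - 43681 = -70103$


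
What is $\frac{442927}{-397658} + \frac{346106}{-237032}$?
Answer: $- \frac{60654923103}{23564417764} \approx -2.574$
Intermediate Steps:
$\frac{442927}{-397658} + \frac{346106}{-237032} = 442927 \left(- \frac{1}{397658}\right) + 346106 \left(- \frac{1}{237032}\right) = - \frac{442927}{397658} - \frac{173053}{118516} = - \frac{60654923103}{23564417764}$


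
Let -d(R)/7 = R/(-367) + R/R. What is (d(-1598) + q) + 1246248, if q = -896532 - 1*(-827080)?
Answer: 431870377/367 ≈ 1.1768e+6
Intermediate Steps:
d(R) = -7 + 7*R/367 (d(R) = -7*(R/(-367) + R/R) = -7*(R*(-1/367) + 1) = -7*(-R/367 + 1) = -7*(1 - R/367) = -7 + 7*R/367)
q = -69452 (q = -896532 + 827080 = -69452)
(d(-1598) + q) + 1246248 = ((-7 + (7/367)*(-1598)) - 69452) + 1246248 = ((-7 - 11186/367) - 69452) + 1246248 = (-13755/367 - 69452) + 1246248 = -25502639/367 + 1246248 = 431870377/367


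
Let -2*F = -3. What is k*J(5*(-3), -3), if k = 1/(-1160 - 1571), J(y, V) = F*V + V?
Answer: 15/5462 ≈ 0.0027462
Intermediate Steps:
F = 3/2 (F = -1/2*(-3) = 3/2 ≈ 1.5000)
J(y, V) = 5*V/2 (J(y, V) = 3*V/2 + V = 5*V/2)
k = -1/2731 (k = 1/(-2731) = -1/2731 ≈ -0.00036617)
k*J(5*(-3), -3) = -5*(-3)/5462 = -1/2731*(-15/2) = 15/5462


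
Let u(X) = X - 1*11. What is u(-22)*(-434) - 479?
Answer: 13843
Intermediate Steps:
u(X) = -11 + X (u(X) = X - 11 = -11 + X)
u(-22)*(-434) - 479 = (-11 - 22)*(-434) - 479 = -33*(-434) - 479 = 14322 - 479 = 13843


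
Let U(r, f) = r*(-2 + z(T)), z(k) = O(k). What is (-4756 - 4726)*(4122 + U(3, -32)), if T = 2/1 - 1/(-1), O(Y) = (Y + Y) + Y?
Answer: -39283926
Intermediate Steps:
O(Y) = 3*Y (O(Y) = 2*Y + Y = 3*Y)
T = 3 (T = 2*1 - 1*(-1) = 2 + 1 = 3)
z(k) = 3*k
U(r, f) = 7*r (U(r, f) = r*(-2 + 3*3) = r*(-2 + 9) = r*7 = 7*r)
(-4756 - 4726)*(4122 + U(3, -32)) = (-4756 - 4726)*(4122 + 7*3) = -9482*(4122 + 21) = -9482*4143 = -39283926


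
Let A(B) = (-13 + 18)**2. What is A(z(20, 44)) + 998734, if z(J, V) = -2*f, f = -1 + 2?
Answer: 998759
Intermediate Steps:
f = 1
z(J, V) = -2 (z(J, V) = -2*1 = -2)
A(B) = 25 (A(B) = 5**2 = 25)
A(z(20, 44)) + 998734 = 25 + 998734 = 998759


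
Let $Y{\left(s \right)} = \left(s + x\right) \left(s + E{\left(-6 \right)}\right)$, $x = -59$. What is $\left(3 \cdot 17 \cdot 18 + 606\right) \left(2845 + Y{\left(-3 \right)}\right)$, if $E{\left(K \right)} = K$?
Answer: $5186172$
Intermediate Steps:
$Y{\left(s \right)} = \left(-59 + s\right) \left(-6 + s\right)$ ($Y{\left(s \right)} = \left(s - 59\right) \left(s - 6\right) = \left(-59 + s\right) \left(-6 + s\right)$)
$\left(3 \cdot 17 \cdot 18 + 606\right) \left(2845 + Y{\left(-3 \right)}\right) = \left(3 \cdot 17 \cdot 18 + 606\right) \left(2845 + \left(354 + \left(-3\right)^{2} - -195\right)\right) = \left(51 \cdot 18 + 606\right) \left(2845 + \left(354 + 9 + 195\right)\right) = \left(918 + 606\right) \left(2845 + 558\right) = 1524 \cdot 3403 = 5186172$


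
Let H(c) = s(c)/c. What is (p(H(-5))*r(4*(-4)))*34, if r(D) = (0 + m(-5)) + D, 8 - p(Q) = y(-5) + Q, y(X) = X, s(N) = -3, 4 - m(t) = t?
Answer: -14756/5 ≈ -2951.2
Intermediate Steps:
m(t) = 4 - t
H(c) = -3/c
p(Q) = 13 - Q (p(Q) = 8 - (-5 + Q) = 8 + (5 - Q) = 13 - Q)
r(D) = 9 + D (r(D) = (0 + (4 - 1*(-5))) + D = (0 + (4 + 5)) + D = (0 + 9) + D = 9 + D)
(p(H(-5))*r(4*(-4)))*34 = ((13 - (-3)/(-5))*(9 + 4*(-4)))*34 = ((13 - (-3)*(-1)/5)*(9 - 16))*34 = ((13 - 1*⅗)*(-7))*34 = ((13 - ⅗)*(-7))*34 = ((62/5)*(-7))*34 = -434/5*34 = -14756/5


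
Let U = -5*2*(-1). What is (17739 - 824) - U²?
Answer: 16815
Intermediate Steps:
U = 10 (U = -10*(-1) = 10)
(17739 - 824) - U² = (17739 - 824) - 1*10² = 16915 - 1*100 = 16915 - 100 = 16815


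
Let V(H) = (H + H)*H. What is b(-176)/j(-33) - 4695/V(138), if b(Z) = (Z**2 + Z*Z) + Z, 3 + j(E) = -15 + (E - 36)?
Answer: -261481417/368184 ≈ -710.19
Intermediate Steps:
j(E) = -54 + E (j(E) = -3 + (-15 + (E - 36)) = -3 + (-15 + (-36 + E)) = -3 + (-51 + E) = -54 + E)
V(H) = 2*H**2 (V(H) = (2*H)*H = 2*H**2)
b(Z) = Z + 2*Z**2 (b(Z) = (Z**2 + Z**2) + Z = 2*Z**2 + Z = Z + 2*Z**2)
b(-176)/j(-33) - 4695/V(138) = (-176*(1 + 2*(-176)))/(-54 - 33) - 4695/(2*138**2) = -176*(1 - 352)/(-87) - 4695/(2*19044) = -176*(-351)*(-1/87) - 4695/38088 = 61776*(-1/87) - 4695*1/38088 = -20592/29 - 1565/12696 = -261481417/368184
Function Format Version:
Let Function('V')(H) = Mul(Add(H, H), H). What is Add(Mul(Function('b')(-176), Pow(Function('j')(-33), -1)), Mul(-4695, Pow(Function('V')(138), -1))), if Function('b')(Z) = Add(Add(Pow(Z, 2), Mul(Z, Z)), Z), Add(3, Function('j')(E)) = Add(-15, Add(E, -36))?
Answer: Rational(-261481417, 368184) ≈ -710.19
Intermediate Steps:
Function('j')(E) = Add(-54, E) (Function('j')(E) = Add(-3, Add(-15, Add(E, -36))) = Add(-3, Add(-15, Add(-36, E))) = Add(-3, Add(-51, E)) = Add(-54, E))
Function('V')(H) = Mul(2, Pow(H, 2)) (Function('V')(H) = Mul(Mul(2, H), H) = Mul(2, Pow(H, 2)))
Function('b')(Z) = Add(Z, Mul(2, Pow(Z, 2))) (Function('b')(Z) = Add(Add(Pow(Z, 2), Pow(Z, 2)), Z) = Add(Mul(2, Pow(Z, 2)), Z) = Add(Z, Mul(2, Pow(Z, 2))))
Add(Mul(Function('b')(-176), Pow(Function('j')(-33), -1)), Mul(-4695, Pow(Function('V')(138), -1))) = Add(Mul(Mul(-176, Add(1, Mul(2, -176))), Pow(Add(-54, -33), -1)), Mul(-4695, Pow(Mul(2, Pow(138, 2)), -1))) = Add(Mul(Mul(-176, Add(1, -352)), Pow(-87, -1)), Mul(-4695, Pow(Mul(2, 19044), -1))) = Add(Mul(Mul(-176, -351), Rational(-1, 87)), Mul(-4695, Pow(38088, -1))) = Add(Mul(61776, Rational(-1, 87)), Mul(-4695, Rational(1, 38088))) = Add(Rational(-20592, 29), Rational(-1565, 12696)) = Rational(-261481417, 368184)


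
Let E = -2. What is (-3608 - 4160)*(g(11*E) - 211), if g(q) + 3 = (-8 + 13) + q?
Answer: 1794408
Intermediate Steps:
g(q) = 2 + q (g(q) = -3 + ((-8 + 13) + q) = -3 + (5 + q) = 2 + q)
(-3608 - 4160)*(g(11*E) - 211) = (-3608 - 4160)*((2 + 11*(-2)) - 211) = -7768*((2 - 22) - 211) = -7768*(-20 - 211) = -7768*(-231) = 1794408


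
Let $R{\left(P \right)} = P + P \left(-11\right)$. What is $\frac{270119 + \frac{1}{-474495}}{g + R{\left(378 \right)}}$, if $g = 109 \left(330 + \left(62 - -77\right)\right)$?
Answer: $\frac{128170114904}{22463067795} \approx 5.7058$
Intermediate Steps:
$R{\left(P \right)} = - 10 P$ ($R{\left(P \right)} = P - 11 P = - 10 P$)
$g = 51121$ ($g = 109 \left(330 + \left(62 + 77\right)\right) = 109 \left(330 + 139\right) = 109 \cdot 469 = 51121$)
$\frac{270119 + \frac{1}{-474495}}{g + R{\left(378 \right)}} = \frac{270119 + \frac{1}{-474495}}{51121 - 3780} = \frac{270119 - \frac{1}{474495}}{51121 - 3780} = \frac{128170114904}{474495 \cdot 47341} = \frac{128170114904}{474495} \cdot \frac{1}{47341} = \frac{128170114904}{22463067795}$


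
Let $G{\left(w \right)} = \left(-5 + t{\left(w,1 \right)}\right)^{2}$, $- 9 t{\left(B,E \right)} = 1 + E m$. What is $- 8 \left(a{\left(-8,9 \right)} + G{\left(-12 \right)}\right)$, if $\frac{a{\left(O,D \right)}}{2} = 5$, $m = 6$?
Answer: $- \frac{28112}{81} \approx -347.06$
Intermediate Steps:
$a{\left(O,D \right)} = 10$ ($a{\left(O,D \right)} = 2 \cdot 5 = 10$)
$t{\left(B,E \right)} = - \frac{1}{9} - \frac{2 E}{3}$ ($t{\left(B,E \right)} = - \frac{1 + E 6}{9} = - \frac{1 + 6 E}{9} = - \frac{1}{9} - \frac{2 E}{3}$)
$G{\left(w \right)} = \frac{2704}{81}$ ($G{\left(w \right)} = \left(-5 - \frac{7}{9}\right)^{2} = \left(- \frac{52}{9}\right)^{2} = \frac{2704}{81}$)
$- 8 \left(a{\left(-8,9 \right)} + G{\left(-12 \right)}\right) = - 8 \left(10 + \frac{2704}{81}\right) = \left(-8\right) \frac{3514}{81} = - \frac{28112}{81}$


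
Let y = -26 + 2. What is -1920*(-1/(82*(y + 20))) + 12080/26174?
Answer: -2893240/536567 ≈ -5.3921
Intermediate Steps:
y = -24
-1920*(-1/(82*(y + 20))) + 12080/26174 = -1920*(-1/(82*(-24 + 20))) + 12080/26174 = -1920/((-4*(-82))) + 12080*(1/26174) = -1920/328 + 6040/13087 = -1920*1/328 + 6040/13087 = -240/41 + 6040/13087 = -2893240/536567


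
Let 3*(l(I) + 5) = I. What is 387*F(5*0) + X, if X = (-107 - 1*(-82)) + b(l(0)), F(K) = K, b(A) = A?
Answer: -30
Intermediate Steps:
l(I) = -5 + I/3
X = -30 (X = (-107 - 1*(-82)) + (-5 + (⅓)*0) = (-107 + 82) + (-5 + 0) = -25 - 5 = -30)
387*F(5*0) + X = 387*(5*0) - 30 = 387*0 - 30 = 0 - 30 = -30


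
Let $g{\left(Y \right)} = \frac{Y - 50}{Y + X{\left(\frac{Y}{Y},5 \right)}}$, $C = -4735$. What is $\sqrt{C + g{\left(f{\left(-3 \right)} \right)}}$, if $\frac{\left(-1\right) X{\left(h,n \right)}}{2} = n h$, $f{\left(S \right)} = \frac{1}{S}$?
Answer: $\frac{i \sqrt{4545654}}{31} \approx 68.776 i$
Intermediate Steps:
$X{\left(h,n \right)} = - 2 h n$ ($X{\left(h,n \right)} = - 2 n h = - 2 h n$)
$g{\left(Y \right)} = \frac{-50 + Y}{-10 + Y}$ ($g{\left(Y \right)} = \frac{Y - 50}{Y - 2 \frac{Y}{Y} 5} = \frac{-50 + Y}{Y - 2 \cdot 5} = \frac{-50 + Y}{Y - 10} = \frac{-50 + Y}{-10 + Y}$)
$\sqrt{C + g{\left(f{\left(-3 \right)} \right)}} = \sqrt{-4735 + \frac{-50 + \frac{1}{-3}}{-10 + \frac{1}{-3}}} = \sqrt{-4735 + \frac{-50 - \frac{1}{3}}{-10 - \frac{1}{3}}} = \sqrt{-4735 + \frac{1}{- \frac{31}{3}} \left(- \frac{151}{3}\right)} = \sqrt{-4735 - - \frac{151}{31}} = \sqrt{-4735 + \frac{151}{31}} = \sqrt{- \frac{146634}{31}} = \frac{i \sqrt{4545654}}{31}$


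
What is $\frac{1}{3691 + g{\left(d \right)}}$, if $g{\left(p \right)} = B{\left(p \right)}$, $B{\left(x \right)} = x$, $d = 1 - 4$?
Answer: $\frac{1}{3688} \approx 0.00027115$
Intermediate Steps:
$d = -3$ ($d = 1 - 4 = -3$)
$g{\left(p \right)} = p$
$\frac{1}{3691 + g{\left(d \right)}} = \frac{1}{3691 - 3} = \frac{1}{3688}$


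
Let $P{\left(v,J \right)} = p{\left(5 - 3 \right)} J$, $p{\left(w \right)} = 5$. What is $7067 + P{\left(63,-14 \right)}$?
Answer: $6997$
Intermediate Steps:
$P{\left(v,J \right)} = 5 J$
$7067 + P{\left(63,-14 \right)} = 7067 + 5 \left(-14\right) = 7067 - 70 = 6997$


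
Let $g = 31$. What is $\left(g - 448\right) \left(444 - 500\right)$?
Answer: $23352$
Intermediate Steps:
$\left(g - 448\right) \left(444 - 500\right) = \left(31 - 448\right) \left(444 - 500\right) = \left(-417\right) \left(-56\right) = 23352$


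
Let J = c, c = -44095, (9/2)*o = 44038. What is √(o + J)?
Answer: I*√308779/3 ≈ 185.23*I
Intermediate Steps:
o = 88076/9 (o = (2/9)*44038 = 88076/9 ≈ 9786.2)
J = -44095
√(o + J) = √(88076/9 - 44095) = √(-308779/9) = I*√308779/3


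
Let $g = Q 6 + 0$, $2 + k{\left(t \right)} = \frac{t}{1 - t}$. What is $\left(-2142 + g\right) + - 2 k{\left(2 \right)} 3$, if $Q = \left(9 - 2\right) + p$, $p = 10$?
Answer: $-2016$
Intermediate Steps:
$k{\left(t \right)} = -2 + \frac{t}{1 - t}$
$Q = 17$ ($Q = \left(9 - 2\right) + 10 = 7 + 10 = 17$)
$g = 102$ ($g = 17 \cdot 6 + 0 = 102 + 0 = 102$)
$\left(-2142 + g\right) + - 2 k{\left(2 \right)} 3 = \left(-2142 + 102\right) + - 2 \frac{2 - 6}{-1 + 2} \cdot 3 = -2040 + - 2 \frac{2 - 6}{1} \cdot 3 = -2040 + - 2 \cdot 1 \left(-4\right) 3 = -2040 + \left(-2\right) \left(-4\right) 3 = -2040 + 8 \cdot 3 = -2040 + 24 = -2016$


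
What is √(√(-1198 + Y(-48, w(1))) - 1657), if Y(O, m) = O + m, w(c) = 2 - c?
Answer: √(-1657 + I*√1245) ≈ 0.4334 + 40.709*I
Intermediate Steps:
√(√(-1198 + Y(-48, w(1))) - 1657) = √(√(-1198 + (-48 + (2 - 1*1))) - 1657) = √(√(-1198 + (-48 + (2 - 1))) - 1657) = √(√(-1198 + (-48 + 1)) - 1657) = √(√(-1198 - 47) - 1657) = √(√(-1245) - 1657) = √(I*√1245 - 1657) = √(-1657 + I*√1245)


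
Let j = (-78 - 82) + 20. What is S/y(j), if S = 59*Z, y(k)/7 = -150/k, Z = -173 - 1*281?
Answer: -53572/15 ≈ -3571.5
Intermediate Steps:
Z = -454 (Z = -173 - 281 = -454)
j = -140 (j = -160 + 20 = -140)
y(k) = -1050/k (y(k) = 7*(-150/k) = -1050/k)
S = -26786 (S = 59*(-454) = -26786)
S/y(j) = -26786/((-1050/(-140))) = -26786/((-1050*(-1/140))) = -26786/15/2 = -26786*2/15 = -53572/15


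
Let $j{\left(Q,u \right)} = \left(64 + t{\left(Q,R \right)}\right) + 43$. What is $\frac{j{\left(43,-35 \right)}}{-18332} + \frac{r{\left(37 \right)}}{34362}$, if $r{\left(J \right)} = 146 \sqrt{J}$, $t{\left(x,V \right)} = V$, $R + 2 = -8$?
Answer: $- \frac{97}{18332} + \frac{73 \sqrt{37}}{17181} \approx 0.020554$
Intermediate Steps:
$R = -10$ ($R = -2 - 8 = -10$)
$j{\left(Q,u \right)} = 97$ ($j{\left(Q,u \right)} = \left(64 - 10\right) + 43 = 54 + 43 = 97$)
$\frac{j{\left(43,-35 \right)}}{-18332} + \frac{r{\left(37 \right)}}{34362} = \frac{97}{-18332} + \frac{146 \sqrt{37}}{34362} = 97 \left(- \frac{1}{18332}\right) + 146 \sqrt{37} \cdot \frac{1}{34362} = - \frac{97}{18332} + \frac{73 \sqrt{37}}{17181}$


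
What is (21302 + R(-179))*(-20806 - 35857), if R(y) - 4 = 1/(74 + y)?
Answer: -126762440527/105 ≈ -1.2073e+9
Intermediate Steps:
R(y) = 4 + 1/(74 + y)
(21302 + R(-179))*(-20806 - 35857) = (21302 + (297 + 4*(-179))/(74 - 179))*(-20806 - 35857) = (21302 + (297 - 716)/(-105))*(-56663) = (21302 - 1/105*(-419))*(-56663) = (21302 + 419/105)*(-56663) = (2237129/105)*(-56663) = -126762440527/105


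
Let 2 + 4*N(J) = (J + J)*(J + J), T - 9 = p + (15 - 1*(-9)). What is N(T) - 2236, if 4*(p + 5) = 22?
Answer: -4457/4 ≈ -1114.3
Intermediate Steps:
p = ½ (p = -5 + (¼)*22 = -5 + 11/2 = ½ ≈ 0.50000)
T = 67/2 (T = 9 + (½ + (15 - 1*(-9))) = 9 + (½ + (15 + 9)) = 9 + (½ + 24) = 9 + 49/2 = 67/2 ≈ 33.500)
N(J) = -½ + J² (N(J) = -½ + ((J + J)*(J + J))/4 = -½ + ((2*J)*(2*J))/4 = -½ + (4*J²)/4 = -½ + J²)
N(T) - 2236 = (-½ + (67/2)²) - 2236 = (-½ + 4489/4) - 2236 = 4487/4 - 2236 = -4457/4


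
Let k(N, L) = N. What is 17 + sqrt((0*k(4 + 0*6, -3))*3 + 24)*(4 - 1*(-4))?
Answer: 17 + 16*sqrt(6) ≈ 56.192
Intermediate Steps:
17 + sqrt((0*k(4 + 0*6, -3))*3 + 24)*(4 - 1*(-4)) = 17 + sqrt((0*(4 + 0*6))*3 + 24)*(4 - 1*(-4)) = 17 + sqrt((0*(4 + 0))*3 + 24)*(4 + 4) = 17 + sqrt((0*4)*3 + 24)*8 = 17 + sqrt(0*3 + 24)*8 = 17 + sqrt(0 + 24)*8 = 17 + sqrt(24)*8 = 17 + (2*sqrt(6))*8 = 17 + 16*sqrt(6)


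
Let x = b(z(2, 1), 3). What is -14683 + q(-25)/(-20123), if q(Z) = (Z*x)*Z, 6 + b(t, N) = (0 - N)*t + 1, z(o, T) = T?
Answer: -295461009/20123 ≈ -14683.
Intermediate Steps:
b(t, N) = -5 - N*t (b(t, N) = -6 + ((0 - N)*t + 1) = -6 + ((-N)*t + 1) = -6 + (-N*t + 1) = -6 + (1 - N*t) = -5 - N*t)
x = -8 (x = -5 - 1*3*1 = -5 - 3 = -8)
q(Z) = -8*Z² (q(Z) = (Z*(-8))*Z = (-8*Z)*Z = -8*Z²)
-14683 + q(-25)/(-20123) = -14683 - 8*(-25)²/(-20123) = -14683 - 8*625*(-1/20123) = -14683 - 5000*(-1/20123) = -14683 + 5000/20123 = -295461009/20123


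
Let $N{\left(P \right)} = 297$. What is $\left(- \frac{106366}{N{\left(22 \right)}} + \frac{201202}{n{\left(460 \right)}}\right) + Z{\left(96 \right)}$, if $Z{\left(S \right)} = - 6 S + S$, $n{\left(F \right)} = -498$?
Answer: $- \frac{30620357}{24651} \approx -1242.2$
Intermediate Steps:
$Z{\left(S \right)} = - 5 S$
$\left(- \frac{106366}{N{\left(22 \right)}} + \frac{201202}{n{\left(460 \right)}}\right) + Z{\left(96 \right)} = \left(- \frac{106366}{297} + \frac{201202}{-498}\right) - 480 = \left(\left(-106366\right) \frac{1}{297} + 201202 \left(- \frac{1}{498}\right)\right) - 480 = \left(- \frac{106366}{297} - \frac{100601}{249}\right) - 480 = - \frac{18787877}{24651} - 480 = - \frac{30620357}{24651}$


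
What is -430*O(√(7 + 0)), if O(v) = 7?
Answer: -3010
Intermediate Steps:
-430*O(√(7 + 0)) = -430*7 = -3010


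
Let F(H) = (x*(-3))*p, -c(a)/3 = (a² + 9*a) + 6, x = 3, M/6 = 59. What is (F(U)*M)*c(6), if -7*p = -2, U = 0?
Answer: 1835136/7 ≈ 2.6216e+5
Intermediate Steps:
M = 354 (M = 6*59 = 354)
p = 2/7 (p = -⅐*(-2) = 2/7 ≈ 0.28571)
c(a) = -18 - 27*a - 3*a² (c(a) = -3*((a² + 9*a) + 6) = -3*(6 + a² + 9*a) = -18 - 27*a - 3*a²)
F(H) = -18/7 (F(H) = (3*(-3))*(2/7) = -9*2/7 = -18/7)
(F(U)*M)*c(6) = (-18/7*354)*(-18 - 27*6 - 3*6²) = -6372*(-18 - 162 - 3*36)/7 = -6372*(-18 - 162 - 108)/7 = -6372/7*(-288) = 1835136/7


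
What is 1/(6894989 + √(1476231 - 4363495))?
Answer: 6894989/47540876197385 - 4*I*√180454/47540876197385 ≈ 1.4503e-7 - 3.5742e-11*I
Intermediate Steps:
1/(6894989 + √(1476231 - 4363495)) = 1/(6894989 + √(-2887264)) = 1/(6894989 + 4*I*√180454)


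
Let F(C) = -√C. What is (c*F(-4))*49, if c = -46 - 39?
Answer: 8330*I ≈ 8330.0*I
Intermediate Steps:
c = -85
(c*F(-4))*49 = -(-85)*√(-4)*49 = -(-85)*2*I*49 = -(-170)*I*49 = (170*I)*49 = 8330*I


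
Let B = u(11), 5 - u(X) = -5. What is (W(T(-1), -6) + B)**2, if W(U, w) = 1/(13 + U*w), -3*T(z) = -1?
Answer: 12321/121 ≈ 101.83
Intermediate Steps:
u(X) = 10 (u(X) = 5 - 1*(-5) = 5 + 5 = 10)
T(z) = 1/3 (T(z) = -1/3*(-1) = 1/3)
B = 10
(W(T(-1), -6) + B)**2 = (1/(13 + (1/3)*(-6)) + 10)**2 = (1/(13 - 2) + 10)**2 = (1/11 + 10)**2 = (111/11)**2 = 12321/121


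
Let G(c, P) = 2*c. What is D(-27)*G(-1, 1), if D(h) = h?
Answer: 54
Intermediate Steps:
D(-27)*G(-1, 1) = -54*(-1) = -27*(-2) = 54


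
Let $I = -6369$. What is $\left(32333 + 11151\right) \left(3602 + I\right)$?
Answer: $-120320228$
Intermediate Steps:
$\left(32333 + 11151\right) \left(3602 + I\right) = \left(32333 + 11151\right) \left(3602 - 6369\right) = 43484 \left(-2767\right) = -120320228$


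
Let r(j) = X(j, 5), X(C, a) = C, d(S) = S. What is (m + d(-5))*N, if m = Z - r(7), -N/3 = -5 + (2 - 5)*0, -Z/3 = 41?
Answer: -2025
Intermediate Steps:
Z = -123 (Z = -3*41 = -123)
r(j) = j
N = 15 (N = -3*(-5 + (2 - 5)*0) = -3*(-5 - 3*0) = -3*(-5 + 0) = -3*(-5) = 15)
m = -130 (m = -123 - 1*7 = -123 - 7 = -130)
(m + d(-5))*N = (-130 - 5)*15 = -135*15 = -2025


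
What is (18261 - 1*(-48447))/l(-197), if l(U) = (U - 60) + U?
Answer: -33354/227 ≈ -146.93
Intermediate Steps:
l(U) = -60 + 2*U (l(U) = (-60 + U) + U = -60 + 2*U)
(18261 - 1*(-48447))/l(-197) = (18261 - 1*(-48447))/(-60 + 2*(-197)) = (18261 + 48447)/(-60 - 394) = 66708/(-454) = 66708*(-1/454) = -33354/227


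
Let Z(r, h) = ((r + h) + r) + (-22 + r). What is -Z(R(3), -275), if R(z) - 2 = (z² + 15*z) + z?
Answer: 120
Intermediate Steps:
R(z) = 2 + z² + 16*z (R(z) = 2 + ((z² + 15*z) + z) = 2 + (z² + 16*z) = 2 + z² + 16*z)
Z(r, h) = -22 + h + 3*r (Z(r, h) = ((h + r) + r) + (-22 + r) = (h + 2*r) + (-22 + r) = -22 + h + 3*r)
-Z(R(3), -275) = -(-22 - 275 + 3*(2 + 3² + 16*3)) = -(-22 - 275 + 3*(2 + 9 + 48)) = -(-22 - 275 + 3*59) = -(-22 - 275 + 177) = -1*(-120) = 120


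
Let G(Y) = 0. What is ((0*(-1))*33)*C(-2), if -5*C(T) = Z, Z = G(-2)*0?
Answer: 0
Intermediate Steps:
Z = 0 (Z = 0*0 = 0)
C(T) = 0 (C(T) = -⅕*0 = 0)
((0*(-1))*33)*C(-2) = ((0*(-1))*33)*0 = (0*33)*0 = 0*0 = 0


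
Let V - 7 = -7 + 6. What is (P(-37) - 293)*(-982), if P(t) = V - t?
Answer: 245500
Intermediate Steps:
V = 6 (V = 7 + (-7 + 6) = 7 - 1 = 6)
P(t) = 6 - t
(P(-37) - 293)*(-982) = ((6 - 1*(-37)) - 293)*(-982) = ((6 + 37) - 293)*(-982) = (43 - 293)*(-982) = -250*(-982) = 245500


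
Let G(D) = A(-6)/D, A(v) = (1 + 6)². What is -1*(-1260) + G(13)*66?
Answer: 19614/13 ≈ 1508.8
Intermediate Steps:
A(v) = 49 (A(v) = 7² = 49)
G(D) = 49/D
-1*(-1260) + G(13)*66 = -1*(-1260) + (49/13)*66 = 1260 + (49*(1/13))*66 = 1260 + (49/13)*66 = 1260 + 3234/13 = 19614/13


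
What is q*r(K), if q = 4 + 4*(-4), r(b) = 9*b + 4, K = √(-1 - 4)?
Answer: -48 - 108*I*√5 ≈ -48.0 - 241.5*I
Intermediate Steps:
K = I*√5 (K = √(-5) = I*√5 ≈ 2.2361*I)
r(b) = 4 + 9*b
q = -12 (q = 4 - 16 = -12)
q*r(K) = -12*(4 + 9*(I*√5)) = -12*(4 + 9*I*√5) = -48 - 108*I*√5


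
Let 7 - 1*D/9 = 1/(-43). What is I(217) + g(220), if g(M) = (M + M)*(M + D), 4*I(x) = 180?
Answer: 5360255/43 ≈ 1.2466e+5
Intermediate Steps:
D = 2718/43 (D = 63 - 9/(-43) = 63 - 9*(-1/43) = 63 + 9/43 = 2718/43 ≈ 63.209)
I(x) = 45 (I(x) = (¼)*180 = 45)
g(M) = 2*M*(2718/43 + M) (g(M) = (M + M)*(M + 2718/43) = (2*M)*(2718/43 + M) = 2*M*(2718/43 + M))
I(217) + g(220) = 45 + (2/43)*220*(2718 + 43*220) = 45 + (2/43)*220*(2718 + 9460) = 45 + (2/43)*220*12178 = 45 + 5358320/43 = 5360255/43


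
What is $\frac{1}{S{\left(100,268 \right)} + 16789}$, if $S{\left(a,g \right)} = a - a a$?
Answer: $\frac{1}{6889} \approx 0.00014516$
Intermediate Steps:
$S{\left(a,g \right)} = a - a^{2}$
$\frac{1}{S{\left(100,268 \right)} + 16789} = \frac{1}{100 \left(1 - 100\right) + 16789} = \frac{1}{100 \left(-99\right) + 16789} = \frac{1}{-9900 + 16789} = \frac{1}{6889}$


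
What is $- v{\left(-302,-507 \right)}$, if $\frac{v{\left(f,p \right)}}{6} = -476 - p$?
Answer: $-186$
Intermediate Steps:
$v{\left(f,p \right)} = -2856 - 6 p$ ($v{\left(f,p \right)} = 6 \left(-476 - p\right) = -2856 - 6 p$)
$- v{\left(-302,-507 \right)} = - (-2856 - -3042) = - (-2856 + 3042) = \left(-1\right) 186 = -186$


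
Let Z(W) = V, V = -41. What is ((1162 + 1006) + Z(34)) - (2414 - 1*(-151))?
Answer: -438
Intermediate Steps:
Z(W) = -41
((1162 + 1006) + Z(34)) - (2414 - 1*(-151)) = ((1162 + 1006) - 41) - (2414 - 1*(-151)) = (2168 - 41) - (2414 + 151) = 2127 - 1*2565 = 2127 - 2565 = -438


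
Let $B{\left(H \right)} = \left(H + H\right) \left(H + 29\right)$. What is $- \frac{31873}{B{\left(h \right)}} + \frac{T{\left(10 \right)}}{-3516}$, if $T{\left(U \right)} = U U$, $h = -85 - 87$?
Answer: $- \frac{29246167}{43239768} \approx -0.67637$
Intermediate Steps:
$h = -172$
$B{\left(H \right)} = 2 H \left(29 + H\right)$
$T{\left(U \right)} = U^{2}$
$- \frac{31873}{B{\left(h \right)}} + \frac{T{\left(10 \right)}}{-3516} = - \frac{31873}{2 \left(-172\right) \left(29 - 172\right)} + \frac{10^{2}}{-3516} = - \frac{31873}{2 \left(-172\right) \left(-143\right)} + 100 \left(- \frac{1}{3516}\right) = - \frac{31873}{49192} - \frac{25}{879} = - \frac{29246167}{43239768}$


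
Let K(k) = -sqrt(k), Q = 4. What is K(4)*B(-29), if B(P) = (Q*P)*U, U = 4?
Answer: 928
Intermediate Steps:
B(P) = 16*P (B(P) = (4*P)*4 = 16*P)
K(4)*B(-29) = (-sqrt(4))*(16*(-29)) = -1*2*(-464) = -2*(-464) = 928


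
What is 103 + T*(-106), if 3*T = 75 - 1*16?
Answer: -5945/3 ≈ -1981.7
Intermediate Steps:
T = 59/3 (T = (75 - 1*16)/3 = (75 - 16)/3 = (⅓)*59 = 59/3 ≈ 19.667)
103 + T*(-106) = 103 + (59/3)*(-106) = 103 - 6254/3 = -5945/3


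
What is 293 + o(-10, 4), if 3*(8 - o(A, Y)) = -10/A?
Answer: 902/3 ≈ 300.67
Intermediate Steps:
o(A, Y) = 8 + 10/(3*A) (o(A, Y) = 8 - (-10)/(3*A) = 8 + 10/(3*A))
293 + o(-10, 4) = 293 + (8 + (10/3)/(-10)) = 293 + (8 + (10/3)*(-⅒)) = 293 + (8 - ⅓) = 293 + 23/3 = 902/3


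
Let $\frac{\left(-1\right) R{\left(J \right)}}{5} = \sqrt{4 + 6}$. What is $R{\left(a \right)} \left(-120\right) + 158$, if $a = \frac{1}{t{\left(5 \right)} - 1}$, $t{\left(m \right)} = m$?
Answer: $158 + 600 \sqrt{10} \approx 2055.4$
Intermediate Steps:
$a = \frac{1}{4}$ ($a = \frac{1}{5 - 1} = \frac{1}{4} \approx 0.25$)
$R{\left(J \right)} = - 5 \sqrt{10}$ ($R{\left(J \right)} = - 5 \sqrt{4 + 6} = - 5 \sqrt{10}$)
$R{\left(a \right)} \left(-120\right) + 158 = - 5 \sqrt{10} \left(-120\right) + 158 = 600 \sqrt{10} + 158 = 158 + 600 \sqrt{10}$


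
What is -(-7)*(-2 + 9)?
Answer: 49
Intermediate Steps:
-(-7)*(-2 + 9) = -(-7)*7 = -1*(-49) = 49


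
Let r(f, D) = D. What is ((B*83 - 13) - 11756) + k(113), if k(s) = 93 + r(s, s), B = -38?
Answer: -14717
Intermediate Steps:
k(s) = 93 + s
((B*83 - 13) - 11756) + k(113) = ((-38*83 - 13) - 11756) + (93 + 113) = ((-3154 - 13) - 11756) + 206 = (-3167 - 11756) + 206 = -14923 + 206 = -14717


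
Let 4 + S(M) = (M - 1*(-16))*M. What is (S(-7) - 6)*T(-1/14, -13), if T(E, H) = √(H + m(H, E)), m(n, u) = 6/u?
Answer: -73*I*√97 ≈ -718.97*I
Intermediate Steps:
T(E, H) = √(H + 6/E)
S(M) = -4 + M*(16 + M) (S(M) = -4 + (M - 1*(-16))*M = -4 + (M + 16)*M = -4 + (16 + M)*M = -4 + M*(16 + M))
(S(-7) - 6)*T(-1/14, -13) = ((-4 + (-7)² + 16*(-7)) - 6)*√(-13 + 6/((-1/14))) = ((-4 + 49 - 112) - 6)*√(-13 + 6/((-1*1/14))) = (-67 - 6)*√(-13 + 6/(-1/14)) = -73*√(-13 + 6*(-14)) = -73*√(-13 - 84) = -73*I*√97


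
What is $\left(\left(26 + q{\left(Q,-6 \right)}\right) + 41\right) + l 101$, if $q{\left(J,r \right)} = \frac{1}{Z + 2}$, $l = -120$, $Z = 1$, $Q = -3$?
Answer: $- \frac{36158}{3} \approx -12053.0$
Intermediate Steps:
$q{\left(J,r \right)} = \frac{1}{3}$ ($q{\left(J,r \right)} = \frac{1}{1 + 2} = \frac{1}{3}$)
$\left(\left(26 + q{\left(Q,-6 \right)}\right) + 41\right) + l 101 = \left(\left(26 + \frac{1}{3}\right) + 41\right) - 12120 = \left(\frac{79}{3} + 41\right) - 12120 = \frac{202}{3} - 12120 = - \frac{36158}{3}$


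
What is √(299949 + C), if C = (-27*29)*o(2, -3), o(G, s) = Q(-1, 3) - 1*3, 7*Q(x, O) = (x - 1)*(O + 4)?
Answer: 2*√75966 ≈ 551.24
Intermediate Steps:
Q(x, O) = (-1 + x)*(4 + O)/7 (Q(x, O) = ((x - 1)*(O + 4))/7 = ((-1 + x)*(4 + O))/7 = (-1 + x)*(4 + O)/7)
o(G, s) = -5 (o(G, s) = (-4/7 - ⅐*3 + (4/7)*(-1) + (⅐)*3*(-1)) - 1*3 = (-4/7 - 3/7 - 4/7 - 3/7) - 3 = -2 - 3 = -5)
C = 3915 (C = -27*29*(-5) = -783*(-5) = 3915)
√(299949 + C) = √(299949 + 3915) = √303864 = 2*√75966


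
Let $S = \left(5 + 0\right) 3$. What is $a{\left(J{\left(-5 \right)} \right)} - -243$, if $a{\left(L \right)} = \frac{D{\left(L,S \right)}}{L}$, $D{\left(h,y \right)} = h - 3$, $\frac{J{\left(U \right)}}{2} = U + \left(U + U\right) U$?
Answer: $\frac{7319}{30} \approx 243.97$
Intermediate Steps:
$S = 15$ ($S = 5 \cdot 3 = 15$)
$J{\left(U \right)} = 2 U + 4 U^{2}$ ($J{\left(U \right)} = 2 \left(U + \left(U + U\right) U\right) = 2 \left(U + 2 U U\right) = 2 \left(U + 2 U^{2}\right) = 2 U + 4 U^{2}$)
$D{\left(h,y \right)} = -3 + h$ ($D{\left(h,y \right)} = h - 3 = -3 + h$)
$a{\left(L \right)} = \frac{-3 + L}{L}$
$a{\left(J{\left(-5 \right)} \right)} - -243 = \frac{-3 + 2 \left(-5\right) \left(1 + 2 \left(-5\right)\right)}{2 \left(-5\right) \left(1 + 2 \left(-5\right)\right)} - -243 = \frac{-3 + 2 \left(-5\right) \left(1 - 10\right)}{2 \left(-5\right) \left(1 - 10\right)} + 243 = \frac{-3 + 2 \left(-5\right) \left(-9\right)}{2 \left(-5\right) \left(-9\right)} + 243 = \frac{-3 + 90}{90} + 243 = \frac{1}{90} \cdot 87 + 243 = \frac{29}{30} + 243 = \frac{7319}{30}$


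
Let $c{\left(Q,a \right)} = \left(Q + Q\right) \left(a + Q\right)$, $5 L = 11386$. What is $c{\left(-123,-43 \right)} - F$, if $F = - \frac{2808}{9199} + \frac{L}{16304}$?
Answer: $\frac{15311570920813}{374951240} \approx 40836.0$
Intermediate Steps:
$L = \frac{11386}{5}$ ($L = \frac{1}{5} \cdot 11386 = \frac{11386}{5} \approx 2277.2$)
$c{\left(Q,a \right)} = 2 Q \left(Q + a\right)$
$F = - \frac{62084173}{374951240}$ ($F = - \frac{2808}{9199} + \frac{11386}{5 \cdot 16304} = \left(-2808\right) \frac{1}{9199} + \frac{11386}{5} \cdot \frac{1}{16304} = - \frac{2808}{9199} + \frac{5693}{40760} = - \frac{62084173}{374951240} \approx -0.16558$)
$c{\left(-123,-43 \right)} - F = 2 \left(-123\right) \left(-123 - 43\right) - - \frac{62084173}{374951240} = 2 \left(-123\right) \left(-166\right) + \frac{62084173}{374951240} = 40836 + \frac{62084173}{374951240} = \frac{15311570920813}{374951240}$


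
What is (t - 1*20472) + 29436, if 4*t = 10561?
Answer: 46417/4 ≈ 11604.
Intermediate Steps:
t = 10561/4 (t = (¼)*10561 = 10561/4 ≈ 2640.3)
(t - 1*20472) + 29436 = (10561/4 - 1*20472) + 29436 = (10561/4 - 20472) + 29436 = -71327/4 + 29436 = 46417/4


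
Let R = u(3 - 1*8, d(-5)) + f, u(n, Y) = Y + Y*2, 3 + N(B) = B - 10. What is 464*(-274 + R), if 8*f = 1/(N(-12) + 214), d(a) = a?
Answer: -25344086/189 ≈ -1.3410e+5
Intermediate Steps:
N(B) = -13 + B (N(B) = -3 + (B - 10) = -3 + (-10 + B) = -13 + B)
u(n, Y) = 3*Y (u(n, Y) = Y + 2*Y = 3*Y)
f = 1/1512 (f = 1/(8*((-13 - 12) + 214)) = 1/(8*(-25 + 214)) = (⅛)/189 = (⅛)*(1/189) = 1/1512 ≈ 0.00066138)
R = -22679/1512 (R = 3*(-5) + 1/1512 = -15 + 1/1512 = -22679/1512 ≈ -14.999)
464*(-274 + R) = 464*(-274 - 22679/1512) = 464*(-436967/1512) = -25344086/189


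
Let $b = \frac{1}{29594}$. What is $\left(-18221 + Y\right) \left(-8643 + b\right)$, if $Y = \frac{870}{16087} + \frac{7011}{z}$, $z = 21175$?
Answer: $\frac{793779161082635960219}{5040483003325} \approx 1.5748 \cdot 10^{8}$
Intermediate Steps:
$b = \frac{1}{29594} \approx 3.3791 \cdot 10^{-5}$
$Y = \frac{131208207}{340642225}$ ($Y = \frac{870}{16087} + \frac{7011}{21175} = \frac{131208207}{340642225} \approx 0.38518$)
$\left(-18221 + Y\right) \left(-8643 + b\right) = \left(-18221 + \frac{131208207}{340642225}\right) \left(-8643 + \frac{1}{29594}\right) = \left(- \frac{6206710773518}{340642225}\right) \left(- \frac{255780941}{29594}\right) = \frac{793779161082635960219}{5040483003325}$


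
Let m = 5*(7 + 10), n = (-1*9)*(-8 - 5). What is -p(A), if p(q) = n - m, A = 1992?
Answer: -32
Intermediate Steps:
n = 117 (n = -9*(-13) = 117)
m = 85 (m = 5*17 = 85)
p(q) = 32 (p(q) = 117 - 1*85 = 117 - 85 = 32)
-p(A) = -1*32 = -32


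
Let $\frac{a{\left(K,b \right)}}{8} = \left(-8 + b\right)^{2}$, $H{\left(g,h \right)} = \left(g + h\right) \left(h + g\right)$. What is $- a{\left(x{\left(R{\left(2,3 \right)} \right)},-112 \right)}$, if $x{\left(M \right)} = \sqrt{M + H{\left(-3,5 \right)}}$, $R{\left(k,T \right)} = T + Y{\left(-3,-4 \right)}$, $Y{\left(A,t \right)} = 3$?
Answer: $-115200$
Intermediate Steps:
$H{\left(g,h \right)} = \left(g + h\right)^{2}$ ($H{\left(g,h \right)} = \left(g + h\right) \left(g + h\right) = \left(g + h\right)^{2}$)
$R{\left(k,T \right)} = 3 + T$ ($R{\left(k,T \right)} = T + 3 = 3 + T$)
$x{\left(M \right)} = \sqrt{4 + M}$ ($x{\left(M \right)} = \sqrt{M + \left(-3 + 5\right)^{2}} = \sqrt{M + 2^{2}} = \sqrt{M + 4} = \sqrt{4 + M}$)
$a{\left(K,b \right)} = 8 \left(-8 + b\right)^{2}$
$- a{\left(x{\left(R{\left(2,3 \right)} \right)},-112 \right)} = - 8 \left(-8 - 112\right)^{2} = - 8 \left(-120\right)^{2} = - 8 \cdot 14400 = \left(-1\right) 115200 = -115200$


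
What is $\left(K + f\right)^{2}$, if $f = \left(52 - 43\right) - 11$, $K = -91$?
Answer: $8649$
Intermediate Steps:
$f = -2$ ($f = 9 - 11 = -2$)
$\left(K + f\right)^{2} = \left(-91 - 2\right)^{2} = \left(-93\right)^{2} = 8649$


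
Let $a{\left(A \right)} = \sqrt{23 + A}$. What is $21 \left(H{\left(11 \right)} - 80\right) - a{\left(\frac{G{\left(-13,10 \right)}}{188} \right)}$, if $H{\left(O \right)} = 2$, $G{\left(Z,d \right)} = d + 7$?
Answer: $-1638 - \frac{\sqrt{204027}}{94} \approx -1642.8$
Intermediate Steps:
$G{\left(Z,d \right)} = 7 + d$
$21 \left(H{\left(11 \right)} - 80\right) - a{\left(\frac{G{\left(-13,10 \right)}}{188} \right)} = 21 \left(2 - 80\right) - \sqrt{23 + \frac{7 + 10}{188}} = 21 \left(-78\right) - \sqrt{23 + 17 \cdot \frac{1}{188}} = -1638 - \sqrt{23 + \frac{17}{188}} = -1638 - \sqrt{\frac{4341}{188}} = -1638 - \frac{\sqrt{204027}}{94}$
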